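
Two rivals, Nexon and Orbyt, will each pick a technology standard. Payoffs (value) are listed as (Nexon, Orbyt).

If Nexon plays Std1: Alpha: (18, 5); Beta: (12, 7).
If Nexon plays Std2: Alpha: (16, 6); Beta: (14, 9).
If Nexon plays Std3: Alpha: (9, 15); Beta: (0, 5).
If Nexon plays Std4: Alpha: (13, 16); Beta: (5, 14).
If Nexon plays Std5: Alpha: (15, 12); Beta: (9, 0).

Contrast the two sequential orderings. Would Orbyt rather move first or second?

second

If Nexon leads: Orbyt's best replies are Std1→Beta, Std2→Beta, Std3→Alpha, Std4→Alpha, Std5→Alpha; Nexon's induced payoffs 12, 14, 9, 13, 15; outcome (Std5, Alpha), payoffs (15, 12).
If Orbyt leads: Nexon's best replies are Alpha→Std1, Beta→Std2; Orbyt's induced payoffs 5, 9; outcome (Std2, Beta), payoffs (14, 9).
Orbyt gets 9 moving first and 12 moving second, so Orbyt prefers to move second.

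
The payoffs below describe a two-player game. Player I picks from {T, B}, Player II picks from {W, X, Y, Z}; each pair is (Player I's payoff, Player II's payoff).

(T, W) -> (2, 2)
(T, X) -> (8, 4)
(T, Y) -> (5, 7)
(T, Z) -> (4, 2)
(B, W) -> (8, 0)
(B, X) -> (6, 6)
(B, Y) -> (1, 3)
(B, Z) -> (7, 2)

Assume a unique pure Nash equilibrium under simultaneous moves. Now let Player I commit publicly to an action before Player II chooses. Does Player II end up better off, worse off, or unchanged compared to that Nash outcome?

worse off

Backward induction with Player I moving first.
- T → Player II plays Y (best of 2, 4, 7, 2); Player I gets 5.
- B → Player II plays X (best of 0, 6, 3, 2); Player I gets 6.
Maximizing over 5, 6, Player I chooses B. Subgame-perfect outcome: (B, X) with payoffs (6, 6).
Under simultaneous play:
Player I's best replies: W→B; X→T; Y→T; Z→B.
Player II's best replies: T→Y; B→X.
The unique mutual best reply is (T, Y), giving (5, 7).
Player II earns 6 sequentially versus 7 at the Nash outcome: worse off.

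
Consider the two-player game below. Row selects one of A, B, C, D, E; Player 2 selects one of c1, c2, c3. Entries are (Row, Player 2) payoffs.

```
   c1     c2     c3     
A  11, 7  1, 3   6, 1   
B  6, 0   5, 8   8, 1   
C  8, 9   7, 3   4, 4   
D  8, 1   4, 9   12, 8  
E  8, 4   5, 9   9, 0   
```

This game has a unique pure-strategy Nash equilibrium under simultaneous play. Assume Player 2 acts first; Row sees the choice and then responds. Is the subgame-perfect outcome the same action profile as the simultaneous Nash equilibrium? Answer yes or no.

Solve by backward induction (Player 2 leads).
- c1: Row compares 11, 6, 8, 8, 8 and picks A; Player 2 would get 7.
- c2: Row compares 1, 5, 7, 4, 5 and picks C; Player 2 would get 3.
- c3: Row compares 6, 8, 4, 12, 9 and picks D; Player 2 would get 8.
Maximizing over 7, 3, 8, Player 2 chooses c3. Subgame-perfect outcome: (D, c3) with payoffs (12, 8).
Under simultaneous play:
Row's best replies: c1→A; c2→C; c3→D.
Player 2's best replies: A→c1; B→c2; C→c1; D→c2; E→c2.
Only (A, c1) has each player best-responding; Nash payoffs (11, 7).
Sequential outcome (D, c3) differs from the Nash profile (A, c1).

no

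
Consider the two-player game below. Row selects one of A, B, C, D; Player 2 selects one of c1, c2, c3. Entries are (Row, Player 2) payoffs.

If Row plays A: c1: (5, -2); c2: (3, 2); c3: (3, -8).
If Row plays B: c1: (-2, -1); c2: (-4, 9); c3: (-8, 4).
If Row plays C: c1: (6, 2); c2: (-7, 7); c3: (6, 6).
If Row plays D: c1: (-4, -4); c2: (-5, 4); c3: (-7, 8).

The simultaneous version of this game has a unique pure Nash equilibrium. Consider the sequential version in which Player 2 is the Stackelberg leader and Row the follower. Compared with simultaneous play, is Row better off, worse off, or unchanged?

better off

Work backward from Row's decision.
- c1: Row compares 5, -2, 6, -4 and picks C; Player 2 would get 2.
- c2: Row compares 3, -4, -7, -5 and picks A; Player 2 would get 2.
- c3: Row compares 3, -8, 6, -7 and picks C; Player 2 would get 6.
Maximizing over 2, 2, 6, Player 2 chooses c3. Subgame-perfect outcome: (C, c3) with payoffs (6, 6).
Now find the simultaneous Nash equilibrium.
Row's best replies: c1→C; c2→A; c3→C.
Player 2's best replies: A→c2; B→c2; C→c2; D→c3.
Only (A, c2) has each player best-responding; Nash payoffs (3, 2).
Row earns 6 sequentially versus 3 at the Nash outcome: better off.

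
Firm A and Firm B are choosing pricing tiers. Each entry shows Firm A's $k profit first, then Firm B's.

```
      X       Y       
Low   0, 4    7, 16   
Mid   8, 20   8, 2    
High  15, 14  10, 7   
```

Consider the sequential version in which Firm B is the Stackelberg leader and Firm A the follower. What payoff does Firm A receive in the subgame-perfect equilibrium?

15

Solve by backward induction (Firm B leads).
- X: Firm A compares 0, 8, 15 and picks High; Firm B would get 14.
- Y: Firm A compares 7, 8, 10 and picks High; Firm B would get 7.
Among 14, 7, the best is 14 at X. Subgame-perfect outcome: (High, X) with payoffs (15, 14).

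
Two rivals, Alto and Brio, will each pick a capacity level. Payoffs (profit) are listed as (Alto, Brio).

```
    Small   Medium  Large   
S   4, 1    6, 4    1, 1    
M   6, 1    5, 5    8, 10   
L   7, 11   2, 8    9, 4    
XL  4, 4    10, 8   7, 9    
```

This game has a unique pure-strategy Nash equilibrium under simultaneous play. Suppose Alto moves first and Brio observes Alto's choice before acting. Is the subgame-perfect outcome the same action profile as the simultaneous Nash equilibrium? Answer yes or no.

no

Backward induction with Alto moving first.
- S: BR = Medium, leader payoff 6.
- M: BR = Large, leader payoff 8.
- L: BR = Small, leader payoff 7.
- XL: BR = Large, leader payoff 7.
Alto's induced payoffs are 6, 8, 7, 7, so Alto commits to M. Subgame-perfect outcome: (M, Large) with payoffs (8, 10).
For the simultaneous game, intersect best replies.
Alto's best replies: Small→L; Medium→XL; Large→L.
Brio's best replies: S→Medium; M→Large; L→Small; XL→Large.
Only (L, Small) has each player best-responding; Nash payoffs (7, 11).
Sequential outcome (M, Large) differs from the Nash profile (L, Small).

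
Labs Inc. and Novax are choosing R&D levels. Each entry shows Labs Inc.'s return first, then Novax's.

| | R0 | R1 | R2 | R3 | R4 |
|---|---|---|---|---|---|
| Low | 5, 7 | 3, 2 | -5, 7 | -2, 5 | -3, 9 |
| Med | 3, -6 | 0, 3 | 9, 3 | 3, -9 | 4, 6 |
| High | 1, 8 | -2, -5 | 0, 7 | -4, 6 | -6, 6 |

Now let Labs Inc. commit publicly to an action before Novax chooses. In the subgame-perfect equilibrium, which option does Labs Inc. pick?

Novax best-responds to each possible Labs Inc. move:
- Low: Novax compares 7, 2, 7, 5, 9 and picks R4; Labs Inc. would get -3.
- Med: Novax compares -6, 3, 3, -9, 6 and picks R4; Labs Inc. would get 4.
- High: Novax compares 8, -5, 7, 6, 6 and picks R0; Labs Inc. would get 1.
Among -3, 4, 1, the best is 4 at Med. Subgame-perfect outcome: (Med, R4) with payoffs (4, 6).

Med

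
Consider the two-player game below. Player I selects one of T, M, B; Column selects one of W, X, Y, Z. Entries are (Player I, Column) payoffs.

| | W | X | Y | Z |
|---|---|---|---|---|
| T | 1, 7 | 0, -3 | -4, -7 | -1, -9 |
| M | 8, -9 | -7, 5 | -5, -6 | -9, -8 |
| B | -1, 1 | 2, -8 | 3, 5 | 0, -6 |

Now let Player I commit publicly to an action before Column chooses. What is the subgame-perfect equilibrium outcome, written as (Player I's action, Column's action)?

Solve by backward induction (Player I leads).
- T: Column compares 7, -3, -7, -9 and picks W; Player I would get 1.
- M: Column compares -9, 5, -6, -8 and picks X; Player I would get -7.
- B: Column compares 1, -8, 5, -6 and picks Y; Player I would get 3.
Among 1, -7, 3, the best is 3 at B. Subgame-perfect outcome: (B, Y) with payoffs (3, 5).

(B, Y)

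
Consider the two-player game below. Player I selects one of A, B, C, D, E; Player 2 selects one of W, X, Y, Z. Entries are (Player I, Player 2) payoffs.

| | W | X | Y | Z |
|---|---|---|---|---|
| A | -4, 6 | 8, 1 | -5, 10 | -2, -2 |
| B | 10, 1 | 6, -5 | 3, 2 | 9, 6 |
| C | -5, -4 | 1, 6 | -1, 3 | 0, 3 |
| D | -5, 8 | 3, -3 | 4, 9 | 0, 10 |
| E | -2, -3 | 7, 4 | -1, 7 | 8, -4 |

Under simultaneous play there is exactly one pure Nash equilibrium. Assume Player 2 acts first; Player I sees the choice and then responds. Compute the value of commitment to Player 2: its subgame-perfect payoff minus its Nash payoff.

3

Backward induction with Player 2 moving first.
- W: BR = B, leader payoff 1.
- X: BR = A, leader payoff 1.
- Y: BR = D, leader payoff 9.
- Z: BR = B, leader payoff 6.
Among 1, 1, 9, 6, the best is 9 at Y. Subgame-perfect outcome: (D, Y) with payoffs (4, 9).
Now find the simultaneous Nash equilibrium.
Player I's best replies: W→B; X→A; Y→D; Z→B.
Player 2's best replies: A→Y; B→Z; C→X; D→Z; E→Y.
The unique mutual best reply is (B, Z), giving (9, 6).
Player 2's commitment gain: 9 − 6 = 3.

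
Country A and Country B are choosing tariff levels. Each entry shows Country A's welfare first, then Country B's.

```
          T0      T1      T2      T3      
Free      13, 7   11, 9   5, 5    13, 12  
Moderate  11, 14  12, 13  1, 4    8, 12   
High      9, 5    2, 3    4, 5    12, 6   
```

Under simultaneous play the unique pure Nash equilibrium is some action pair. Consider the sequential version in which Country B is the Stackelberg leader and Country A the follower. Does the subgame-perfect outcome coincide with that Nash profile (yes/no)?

Work backward from Country A's decision.
- T0: Country A compares 13, 11, 9 and picks Free; Country B would get 7.
- T1: Country A compares 11, 12, 2 and picks Moderate; Country B would get 13.
- T2: Country A compares 5, 1, 4 and picks Free; Country B would get 5.
- T3: Country A compares 13, 8, 12 and picks Free; Country B would get 12.
Maximizing over 7, 13, 5, 12, Country B chooses T1. Subgame-perfect outcome: (Moderate, T1) with payoffs (12, 13).
Now find the simultaneous Nash equilibrium.
Country A's best replies: T0→Free; T1→Moderate; T2→Free; T3→Free.
Country B's best replies: Free→T3; Moderate→T0; High→T3.
The unique mutual best reply is (Free, T3), giving (13, 12).
Sequential outcome (Moderate, T1) differs from the Nash profile (Free, T3).

no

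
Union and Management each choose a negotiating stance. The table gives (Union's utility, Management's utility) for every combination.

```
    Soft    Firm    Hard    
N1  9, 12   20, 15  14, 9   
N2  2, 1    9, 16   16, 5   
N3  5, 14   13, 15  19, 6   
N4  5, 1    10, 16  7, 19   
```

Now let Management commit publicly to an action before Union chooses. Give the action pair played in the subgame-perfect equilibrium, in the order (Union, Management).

(N1, Firm)

Union best-responds to each possible Management move:
- Soft → Union plays N1 (best of 9, 2, 5, 5); Management gets 12.
- Firm → Union plays N1 (best of 20, 9, 13, 10); Management gets 15.
- Hard → Union plays N3 (best of 14, 16, 19, 7); Management gets 6.
Maximizing over 12, 15, 6, Management chooses Firm. Subgame-perfect outcome: (N1, Firm) with payoffs (20, 15).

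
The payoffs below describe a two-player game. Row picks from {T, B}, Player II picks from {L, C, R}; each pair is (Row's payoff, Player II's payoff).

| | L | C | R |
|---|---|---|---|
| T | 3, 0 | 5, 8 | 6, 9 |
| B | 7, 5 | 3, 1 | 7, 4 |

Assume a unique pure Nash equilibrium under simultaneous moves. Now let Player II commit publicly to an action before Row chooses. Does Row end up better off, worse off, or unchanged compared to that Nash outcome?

worse off

Work backward from Row's decision.
- L: Row compares 3, 7 and picks B; Player II would get 5.
- C: Row compares 5, 3 and picks T; Player II would get 8.
- R: Row compares 6, 7 and picks B; Player II would get 4.
Player II's induced payoffs are 5, 8, 4, so Player II commits to C. Subgame-perfect outcome: (T, C) with payoffs (5, 8).
Under simultaneous play:
Row's best replies: L→B; C→T; R→B.
Player II's best replies: T→R; B→L.
The unique mutual best reply is (B, L), giving (7, 5).
Row earns 5 sequentially versus 7 at the Nash outcome: worse off.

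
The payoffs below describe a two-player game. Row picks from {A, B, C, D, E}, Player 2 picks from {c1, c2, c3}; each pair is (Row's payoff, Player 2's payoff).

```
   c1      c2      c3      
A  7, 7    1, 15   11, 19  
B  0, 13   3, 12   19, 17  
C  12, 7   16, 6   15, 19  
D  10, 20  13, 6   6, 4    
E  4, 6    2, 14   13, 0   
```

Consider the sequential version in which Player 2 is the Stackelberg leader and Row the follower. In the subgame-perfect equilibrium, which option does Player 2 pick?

c3

Work backward from Row's decision.
- c1 → Row plays C (best of 7, 0, 12, 10, 4); Player 2 gets 7.
- c2 → Row plays C (best of 1, 3, 16, 13, 2); Player 2 gets 6.
- c3 → Row plays B (best of 11, 19, 15, 6, 13); Player 2 gets 17.
Player 2's induced payoffs are 7, 6, 17, so Player 2 commits to c3. Subgame-perfect outcome: (B, c3) with payoffs (19, 17).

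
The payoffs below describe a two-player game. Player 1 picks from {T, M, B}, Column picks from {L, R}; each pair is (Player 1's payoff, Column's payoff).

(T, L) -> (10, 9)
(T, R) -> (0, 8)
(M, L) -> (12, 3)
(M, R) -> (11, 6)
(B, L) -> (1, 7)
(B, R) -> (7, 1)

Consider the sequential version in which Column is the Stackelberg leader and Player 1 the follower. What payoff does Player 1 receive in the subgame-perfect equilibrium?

Solve by backward induction (Column leads).
- L: BR = M, leader payoff 3.
- R: BR = M, leader payoff 6.
Among 3, 6, the best is 6 at R. Subgame-perfect outcome: (M, R) with payoffs (11, 6).

11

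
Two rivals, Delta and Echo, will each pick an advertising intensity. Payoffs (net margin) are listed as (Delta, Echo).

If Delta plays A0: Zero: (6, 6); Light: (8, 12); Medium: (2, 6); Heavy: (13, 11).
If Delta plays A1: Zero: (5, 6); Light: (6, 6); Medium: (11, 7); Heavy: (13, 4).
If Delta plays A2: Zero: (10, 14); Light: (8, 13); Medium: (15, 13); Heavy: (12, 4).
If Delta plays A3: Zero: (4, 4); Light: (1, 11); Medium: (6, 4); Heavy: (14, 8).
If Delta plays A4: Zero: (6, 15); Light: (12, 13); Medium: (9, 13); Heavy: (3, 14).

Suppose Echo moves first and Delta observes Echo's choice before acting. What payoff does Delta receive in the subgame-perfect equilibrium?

Solve by backward induction (Echo leads).
- Zero: Delta compares 6, 5, 10, 4, 6 and picks A2; Echo would get 14.
- Light: Delta compares 8, 6, 8, 1, 12 and picks A4; Echo would get 13.
- Medium: Delta compares 2, 11, 15, 6, 9 and picks A2; Echo would get 13.
- Heavy: Delta compares 13, 13, 12, 14, 3 and picks A3; Echo would get 8.
Among 14, 13, 13, 8, the best is 14 at Zero. Subgame-perfect outcome: (A2, Zero) with payoffs (10, 14).

10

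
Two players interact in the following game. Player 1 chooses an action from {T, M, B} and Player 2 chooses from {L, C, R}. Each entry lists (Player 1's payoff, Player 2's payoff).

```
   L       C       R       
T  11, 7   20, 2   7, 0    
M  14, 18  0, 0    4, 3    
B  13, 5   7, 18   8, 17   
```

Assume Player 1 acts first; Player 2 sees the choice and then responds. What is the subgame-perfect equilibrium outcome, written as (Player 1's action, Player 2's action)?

Work backward from Player 2's decision.
- T: Player 2 compares 7, 2, 0 and picks L; Player 1 would get 11.
- M: Player 2 compares 18, 0, 3 and picks L; Player 1 would get 14.
- B: Player 2 compares 5, 18, 17 and picks C; Player 1 would get 7.
Maximizing over 11, 14, 7, Player 1 chooses M. Subgame-perfect outcome: (M, L) with payoffs (14, 18).

(M, L)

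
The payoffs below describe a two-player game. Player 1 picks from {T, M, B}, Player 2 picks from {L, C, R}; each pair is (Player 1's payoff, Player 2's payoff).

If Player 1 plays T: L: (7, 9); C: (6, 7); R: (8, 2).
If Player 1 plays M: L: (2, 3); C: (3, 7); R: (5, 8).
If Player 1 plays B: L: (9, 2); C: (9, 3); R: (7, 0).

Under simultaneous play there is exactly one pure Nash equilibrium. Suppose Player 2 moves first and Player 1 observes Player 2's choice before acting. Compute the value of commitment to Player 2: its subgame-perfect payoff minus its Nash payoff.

0

Solve by backward induction (Player 2 leads).
- L: BR = B, leader payoff 2.
- C: BR = B, leader payoff 3.
- R: BR = T, leader payoff 2.
Maximizing over 2, 3, 2, Player 2 chooses C. Subgame-perfect outcome: (B, C) with payoffs (9, 3).
Now find the simultaneous Nash equilibrium.
Player 1's best replies: L→B; C→B; R→T.
Player 2's best replies: T→L; M→R; B→C.
The unique mutual best reply is (B, C), giving (9, 3).
Player 2's commitment gain: 3 − 3 = 0.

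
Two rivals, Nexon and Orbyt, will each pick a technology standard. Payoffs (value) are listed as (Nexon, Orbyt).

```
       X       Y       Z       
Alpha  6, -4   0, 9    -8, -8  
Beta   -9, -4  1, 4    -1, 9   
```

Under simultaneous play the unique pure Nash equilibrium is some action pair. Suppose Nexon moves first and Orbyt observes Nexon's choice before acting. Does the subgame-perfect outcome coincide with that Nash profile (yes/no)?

no

Orbyt best-responds to each possible Nexon move:
- Alpha: Orbyt compares -4, 9, -8 and picks Y; Nexon would get 0.
- Beta: Orbyt compares -4, 4, 9 and picks Z; Nexon would get -1.
Nexon's induced payoffs are 0, -1, so Nexon commits to Alpha. Subgame-perfect outcome: (Alpha, Y) with payoffs (0, 9).
For the simultaneous game, intersect best replies.
Nexon's best replies: X→Alpha; Y→Beta; Z→Beta.
Orbyt's best replies: Alpha→Y; Beta→Z.
The unique mutual best reply is (Beta, Z), giving (-1, 9).
Sequential outcome (Alpha, Y) differs from the Nash profile (Beta, Z).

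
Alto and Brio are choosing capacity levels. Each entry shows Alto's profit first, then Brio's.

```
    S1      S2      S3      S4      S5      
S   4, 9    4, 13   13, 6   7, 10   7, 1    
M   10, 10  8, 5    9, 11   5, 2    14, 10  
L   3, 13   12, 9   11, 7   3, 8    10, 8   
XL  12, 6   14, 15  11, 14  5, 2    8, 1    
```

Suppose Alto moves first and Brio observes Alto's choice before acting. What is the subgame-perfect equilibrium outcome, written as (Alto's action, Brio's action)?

(XL, S2)

Solve by backward induction (Alto leads).
- S → Brio plays S2 (best of 9, 13, 6, 10, 1); Alto gets 4.
- M → Brio plays S3 (best of 10, 5, 11, 2, 10); Alto gets 9.
- L → Brio plays S1 (best of 13, 9, 7, 8, 8); Alto gets 3.
- XL → Brio plays S2 (best of 6, 15, 14, 2, 1); Alto gets 14.
Alto's induced payoffs are 4, 9, 3, 14, so Alto commits to XL. Subgame-perfect outcome: (XL, S2) with payoffs (14, 15).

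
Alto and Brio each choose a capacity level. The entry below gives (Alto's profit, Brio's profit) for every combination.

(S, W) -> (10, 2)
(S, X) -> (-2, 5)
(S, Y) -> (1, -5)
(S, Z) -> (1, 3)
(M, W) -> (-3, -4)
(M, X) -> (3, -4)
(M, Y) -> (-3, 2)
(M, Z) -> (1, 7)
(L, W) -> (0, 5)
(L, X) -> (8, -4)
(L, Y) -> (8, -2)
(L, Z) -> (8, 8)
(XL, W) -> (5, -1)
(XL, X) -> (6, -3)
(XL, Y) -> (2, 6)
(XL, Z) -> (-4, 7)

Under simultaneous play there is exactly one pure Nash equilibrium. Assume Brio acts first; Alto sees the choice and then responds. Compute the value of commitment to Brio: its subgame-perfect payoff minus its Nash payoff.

Solve by backward induction (Brio leads).
- W: BR = S, leader payoff 2.
- X: BR = L, leader payoff -4.
- Y: BR = L, leader payoff -2.
- Z: BR = L, leader payoff 8.
Brio's induced payoffs are 2, -4, -2, 8, so Brio commits to Z. Subgame-perfect outcome: (L, Z) with payoffs (8, 8).
Now find the simultaneous Nash equilibrium.
Alto's best replies: W→S; X→L; Y→L; Z→L.
Brio's best replies: S→X; M→Z; L→Z; XL→Z.
The unique mutual best reply is (L, Z), giving (8, 8).
Brio's commitment gain: 8 − 8 = 0.

0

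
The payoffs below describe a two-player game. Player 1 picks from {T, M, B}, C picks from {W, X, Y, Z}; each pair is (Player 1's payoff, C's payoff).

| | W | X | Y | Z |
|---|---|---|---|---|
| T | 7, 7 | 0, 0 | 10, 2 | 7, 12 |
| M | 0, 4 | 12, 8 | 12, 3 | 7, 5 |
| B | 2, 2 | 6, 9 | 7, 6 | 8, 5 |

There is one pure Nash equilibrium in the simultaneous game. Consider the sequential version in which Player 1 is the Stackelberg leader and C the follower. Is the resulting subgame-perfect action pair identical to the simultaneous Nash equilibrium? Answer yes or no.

yes

Backward induction with Player 1 moving first.
- T: C compares 7, 0, 2, 12 and picks Z; Player 1 would get 7.
- M: C compares 4, 8, 3, 5 and picks X; Player 1 would get 12.
- B: C compares 2, 9, 6, 5 and picks X; Player 1 would get 6.
Maximizing over 7, 12, 6, Player 1 chooses M. Subgame-perfect outcome: (M, X) with payoffs (12, 8).
For the simultaneous game, intersect best replies.
Player 1's best replies: W→T; X→M; Y→M; Z→B.
C's best replies: T→Z; M→X; B→X.
Only (M, X) has each player best-responding; Nash payoffs (12, 8).
Sequential outcome (M, X) coincides with the Nash profile (M, X).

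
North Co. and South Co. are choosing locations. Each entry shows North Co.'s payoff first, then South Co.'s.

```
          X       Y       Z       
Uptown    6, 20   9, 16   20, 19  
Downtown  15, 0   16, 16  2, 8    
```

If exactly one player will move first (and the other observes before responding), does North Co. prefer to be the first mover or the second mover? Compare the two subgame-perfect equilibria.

If North Co. leads: South Co.'s best replies are Uptown→X, Downtown→Y; North Co.'s induced payoffs 6, 16; outcome (Downtown, Y), payoffs (16, 16).
If South Co. leads: North Co.'s best replies are X→Downtown, Y→Downtown, Z→Uptown; South Co.'s induced payoffs 0, 16, 19; outcome (Uptown, Z), payoffs (20, 19).
North Co. gets 16 moving first and 20 moving second, so North Co. prefers to move second.

second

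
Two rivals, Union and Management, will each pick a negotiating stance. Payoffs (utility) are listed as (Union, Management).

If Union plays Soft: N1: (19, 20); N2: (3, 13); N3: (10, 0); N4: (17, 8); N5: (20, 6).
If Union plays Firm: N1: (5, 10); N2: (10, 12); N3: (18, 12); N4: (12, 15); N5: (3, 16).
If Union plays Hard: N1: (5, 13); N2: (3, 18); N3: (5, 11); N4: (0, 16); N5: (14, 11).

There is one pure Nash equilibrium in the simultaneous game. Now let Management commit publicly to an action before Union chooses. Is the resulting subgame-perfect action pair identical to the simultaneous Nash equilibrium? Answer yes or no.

Union best-responds to each possible Management move:
- N1: BR = Soft, leader payoff 20.
- N2: BR = Firm, leader payoff 12.
- N3: BR = Firm, leader payoff 12.
- N4: BR = Soft, leader payoff 8.
- N5: BR = Soft, leader payoff 6.
Among 20, 12, 12, 8, 6, the best is 20 at N1. Subgame-perfect outcome: (Soft, N1) with payoffs (19, 20).
Now find the simultaneous Nash equilibrium.
Union's best replies: N1→Soft; N2→Firm; N3→Firm; N4→Soft; N5→Soft.
Management's best replies: Soft→N1; Firm→N5; Hard→N2.
The unique mutual best reply is (Soft, N1), giving (19, 20).
Sequential outcome (Soft, N1) coincides with the Nash profile (Soft, N1).

yes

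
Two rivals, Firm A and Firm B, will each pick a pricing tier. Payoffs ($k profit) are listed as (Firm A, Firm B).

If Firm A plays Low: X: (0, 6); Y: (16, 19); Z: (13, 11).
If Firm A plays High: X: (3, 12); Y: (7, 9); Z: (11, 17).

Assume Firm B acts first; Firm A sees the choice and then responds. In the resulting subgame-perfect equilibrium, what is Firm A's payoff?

16

Work backward from Firm A's decision.
- X → Firm A plays High (best of 0, 3); Firm B gets 12.
- Y → Firm A plays Low (best of 16, 7); Firm B gets 19.
- Z → Firm A plays Low (best of 13, 11); Firm B gets 11.
Among 12, 19, 11, the best is 19 at Y. Subgame-perfect outcome: (Low, Y) with payoffs (16, 19).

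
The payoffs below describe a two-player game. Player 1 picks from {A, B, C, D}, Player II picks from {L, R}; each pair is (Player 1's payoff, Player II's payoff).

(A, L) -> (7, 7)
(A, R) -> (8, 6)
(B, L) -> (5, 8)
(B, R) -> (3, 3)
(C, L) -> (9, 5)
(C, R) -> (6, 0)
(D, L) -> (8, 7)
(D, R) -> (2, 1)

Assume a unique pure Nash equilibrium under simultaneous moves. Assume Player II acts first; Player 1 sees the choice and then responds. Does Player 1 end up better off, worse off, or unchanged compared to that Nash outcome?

Work backward from Player 1's decision.
- L → Player 1 plays C (best of 7, 5, 9, 8); Player II gets 5.
- R → Player 1 plays A (best of 8, 3, 6, 2); Player II gets 6.
Player II's induced payoffs are 5, 6, so Player II commits to R. Subgame-perfect outcome: (A, R) with payoffs (8, 6).
Now find the simultaneous Nash equilibrium.
Player 1's best replies: L→C; R→A.
Player II's best replies: A→L; B→L; C→L; D→L.
The unique mutual best reply is (C, L), giving (9, 5).
Player 1 earns 8 sequentially versus 9 at the Nash outcome: worse off.

worse off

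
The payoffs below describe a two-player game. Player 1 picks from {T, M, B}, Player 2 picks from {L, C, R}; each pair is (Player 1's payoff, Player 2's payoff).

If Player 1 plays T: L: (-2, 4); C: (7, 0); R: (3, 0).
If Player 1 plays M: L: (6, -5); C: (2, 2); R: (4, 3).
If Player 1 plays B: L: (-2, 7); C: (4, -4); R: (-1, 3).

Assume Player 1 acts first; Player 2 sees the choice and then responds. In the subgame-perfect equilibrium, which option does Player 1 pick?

M

Solve by backward induction (Player 1 leads).
- T: BR = L, leader payoff -2.
- M: BR = R, leader payoff 4.
- B: BR = L, leader payoff -2.
Among -2, 4, -2, the best is 4 at M. Subgame-perfect outcome: (M, R) with payoffs (4, 3).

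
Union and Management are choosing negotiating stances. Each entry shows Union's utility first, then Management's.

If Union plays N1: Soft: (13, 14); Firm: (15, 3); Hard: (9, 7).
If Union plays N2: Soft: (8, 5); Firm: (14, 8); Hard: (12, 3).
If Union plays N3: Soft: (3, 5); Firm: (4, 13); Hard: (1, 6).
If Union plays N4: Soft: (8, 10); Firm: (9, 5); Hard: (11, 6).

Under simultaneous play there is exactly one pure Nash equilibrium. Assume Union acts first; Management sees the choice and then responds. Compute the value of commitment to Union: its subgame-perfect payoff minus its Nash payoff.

1

Work backward from Management's decision.
- N1 → Management plays Soft (best of 14, 3, 7); Union gets 13.
- N2 → Management plays Firm (best of 5, 8, 3); Union gets 14.
- N3 → Management plays Firm (best of 5, 13, 6); Union gets 4.
- N4 → Management plays Soft (best of 10, 5, 6); Union gets 8.
Maximizing over 13, 14, 4, 8, Union chooses N2. Subgame-perfect outcome: (N2, Firm) with payoffs (14, 8).
For the simultaneous game, intersect best replies.
Union's best replies: Soft→N1; Firm→N1; Hard→N2.
Management's best replies: N1→Soft; N2→Firm; N3→Firm; N4→Soft.
Only (N1, Soft) has each player best-responding; Nash payoffs (13, 14).
Union's commitment gain: 14 − 13 = 1.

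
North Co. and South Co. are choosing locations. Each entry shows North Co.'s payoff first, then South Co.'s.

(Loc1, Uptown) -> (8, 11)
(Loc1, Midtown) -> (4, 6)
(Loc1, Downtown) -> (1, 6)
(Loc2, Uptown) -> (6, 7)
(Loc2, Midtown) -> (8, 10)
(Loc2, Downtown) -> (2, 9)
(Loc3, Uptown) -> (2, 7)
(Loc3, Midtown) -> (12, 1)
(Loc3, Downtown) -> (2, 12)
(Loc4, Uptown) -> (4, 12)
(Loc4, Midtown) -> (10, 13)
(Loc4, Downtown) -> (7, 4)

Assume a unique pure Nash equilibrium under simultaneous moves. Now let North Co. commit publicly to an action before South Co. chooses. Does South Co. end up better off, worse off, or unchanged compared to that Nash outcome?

Work backward from South Co.'s decision.
- Loc1: BR = Uptown, leader payoff 8.
- Loc2: BR = Midtown, leader payoff 8.
- Loc3: BR = Downtown, leader payoff 2.
- Loc4: BR = Midtown, leader payoff 10.
Among 8, 8, 2, 10, the best is 10 at Loc4. Subgame-perfect outcome: (Loc4, Midtown) with payoffs (10, 13).
For the simultaneous game, intersect best replies.
North Co.'s best replies: Uptown→Loc1; Midtown→Loc3; Downtown→Loc4.
South Co.'s best replies: Loc1→Uptown; Loc2→Midtown; Loc3→Downtown; Loc4→Midtown.
Only (Loc1, Uptown) has each player best-responding; Nash payoffs (8, 11).
South Co. earns 13 sequentially versus 11 at the Nash outcome: better off.

better off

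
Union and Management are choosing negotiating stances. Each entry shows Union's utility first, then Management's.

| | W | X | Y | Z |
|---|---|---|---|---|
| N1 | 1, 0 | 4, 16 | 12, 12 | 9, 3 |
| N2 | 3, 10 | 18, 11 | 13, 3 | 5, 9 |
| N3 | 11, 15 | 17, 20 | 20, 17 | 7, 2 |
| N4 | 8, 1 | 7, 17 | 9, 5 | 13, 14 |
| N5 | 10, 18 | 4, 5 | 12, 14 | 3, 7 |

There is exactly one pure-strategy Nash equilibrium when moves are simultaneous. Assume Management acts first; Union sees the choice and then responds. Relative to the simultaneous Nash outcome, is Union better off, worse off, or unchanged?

Backward induction with Management moving first.
- W: Union compares 1, 3, 11, 8, 10 and picks N3; Management would get 15.
- X: Union compares 4, 18, 17, 7, 4 and picks N2; Management would get 11.
- Y: Union compares 12, 13, 20, 9, 12 and picks N3; Management would get 17.
- Z: Union compares 9, 5, 7, 13, 3 and picks N4; Management would get 14.
Management's induced payoffs are 15, 11, 17, 14, so Management commits to Y. Subgame-perfect outcome: (N3, Y) with payoffs (20, 17).
For the simultaneous game, intersect best replies.
Union's best replies: W→N3; X→N2; Y→N3; Z→N4.
Management's best replies: N1→X; N2→X; N3→X; N4→X; N5→W.
Only (N2, X) has each player best-responding; Nash payoffs (18, 11).
Union earns 20 sequentially versus 18 at the Nash outcome: better off.

better off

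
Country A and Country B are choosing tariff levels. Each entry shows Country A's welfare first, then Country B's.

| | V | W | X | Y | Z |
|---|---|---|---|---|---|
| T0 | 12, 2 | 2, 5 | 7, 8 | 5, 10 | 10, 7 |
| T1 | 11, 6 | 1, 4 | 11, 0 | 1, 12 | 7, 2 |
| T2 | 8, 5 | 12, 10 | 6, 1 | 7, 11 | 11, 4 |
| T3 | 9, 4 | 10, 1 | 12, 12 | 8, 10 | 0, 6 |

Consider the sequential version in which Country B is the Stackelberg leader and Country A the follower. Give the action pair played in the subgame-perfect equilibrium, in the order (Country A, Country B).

Work backward from Country A's decision.
- V: Country A compares 12, 11, 8, 9 and picks T0; Country B would get 2.
- W: Country A compares 2, 1, 12, 10 and picks T2; Country B would get 10.
- X: Country A compares 7, 11, 6, 12 and picks T3; Country B would get 12.
- Y: Country A compares 5, 1, 7, 8 and picks T3; Country B would get 10.
- Z: Country A compares 10, 7, 11, 0 and picks T2; Country B would get 4.
Among 2, 10, 12, 10, 4, the best is 12 at X. Subgame-perfect outcome: (T3, X) with payoffs (12, 12).

(T3, X)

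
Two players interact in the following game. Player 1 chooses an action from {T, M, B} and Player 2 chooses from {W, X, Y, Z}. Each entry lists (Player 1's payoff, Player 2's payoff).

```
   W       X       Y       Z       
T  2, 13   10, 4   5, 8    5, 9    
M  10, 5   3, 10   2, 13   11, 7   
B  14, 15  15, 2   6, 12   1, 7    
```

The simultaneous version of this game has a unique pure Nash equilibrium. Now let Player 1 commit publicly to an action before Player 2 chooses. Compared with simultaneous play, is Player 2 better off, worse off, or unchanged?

Player 2 best-responds to each possible Player 1 move:
- T → Player 2 plays W (best of 13, 4, 8, 9); Player 1 gets 2.
- M → Player 2 plays Y (best of 5, 10, 13, 7); Player 1 gets 2.
- B → Player 2 plays W (best of 15, 2, 12, 7); Player 1 gets 14.
Among 2, 2, 14, the best is 14 at B. Subgame-perfect outcome: (B, W) with payoffs (14, 15).
Now find the simultaneous Nash equilibrium.
Player 1's best replies: W→B; X→B; Y→B; Z→M.
Player 2's best replies: T→W; M→Y; B→W.
Only (B, W) has each player best-responding; Nash payoffs (14, 15).
Player 2 earns 15 sequentially versus 15 at the Nash outcome: unchanged.

unchanged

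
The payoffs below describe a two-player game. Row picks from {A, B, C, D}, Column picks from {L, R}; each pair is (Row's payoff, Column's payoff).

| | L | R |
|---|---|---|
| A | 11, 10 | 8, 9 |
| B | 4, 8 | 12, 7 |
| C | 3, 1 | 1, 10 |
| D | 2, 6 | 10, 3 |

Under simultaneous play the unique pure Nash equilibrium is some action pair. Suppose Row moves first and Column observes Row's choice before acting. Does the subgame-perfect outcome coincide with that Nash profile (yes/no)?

Column best-responds to each possible Row move:
- A → Column plays L (best of 10, 9); Row gets 11.
- B → Column plays L (best of 8, 7); Row gets 4.
- C → Column plays R (best of 1, 10); Row gets 1.
- D → Column plays L (best of 6, 3); Row gets 2.
Row's induced payoffs are 11, 4, 1, 2, so Row commits to A. Subgame-perfect outcome: (A, L) with payoffs (11, 10).
For the simultaneous game, intersect best replies.
Row's best replies: L→A; R→B.
Column's best replies: A→L; B→L; C→R; D→L.
The unique mutual best reply is (A, L), giving (11, 10).
Sequential outcome (A, L) coincides with the Nash profile (A, L).

yes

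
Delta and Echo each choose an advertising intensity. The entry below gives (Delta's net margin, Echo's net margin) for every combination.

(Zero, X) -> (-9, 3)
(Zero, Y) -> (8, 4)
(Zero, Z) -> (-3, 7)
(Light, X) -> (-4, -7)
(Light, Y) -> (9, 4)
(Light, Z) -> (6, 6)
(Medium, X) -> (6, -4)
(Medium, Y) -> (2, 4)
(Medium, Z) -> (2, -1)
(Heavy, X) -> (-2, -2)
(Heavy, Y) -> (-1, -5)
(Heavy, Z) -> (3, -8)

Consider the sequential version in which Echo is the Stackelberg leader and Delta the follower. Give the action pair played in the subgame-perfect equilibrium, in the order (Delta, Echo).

Delta best-responds to each possible Echo move:
- X: BR = Medium, leader payoff -4.
- Y: BR = Light, leader payoff 4.
- Z: BR = Light, leader payoff 6.
Among -4, 4, 6, the best is 6 at Z. Subgame-perfect outcome: (Light, Z) with payoffs (6, 6).

(Light, Z)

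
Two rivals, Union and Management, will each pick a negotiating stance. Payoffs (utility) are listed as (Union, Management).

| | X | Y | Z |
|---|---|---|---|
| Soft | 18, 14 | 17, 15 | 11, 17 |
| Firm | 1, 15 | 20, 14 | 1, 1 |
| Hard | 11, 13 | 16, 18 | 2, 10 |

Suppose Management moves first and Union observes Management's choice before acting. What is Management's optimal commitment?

Z

Solve by backward induction (Management leads).
- X → Union plays Soft (best of 18, 1, 11); Management gets 14.
- Y → Union plays Firm (best of 17, 20, 16); Management gets 14.
- Z → Union plays Soft (best of 11, 1, 2); Management gets 17.
Among 14, 14, 17, the best is 17 at Z. Subgame-perfect outcome: (Soft, Z) with payoffs (11, 17).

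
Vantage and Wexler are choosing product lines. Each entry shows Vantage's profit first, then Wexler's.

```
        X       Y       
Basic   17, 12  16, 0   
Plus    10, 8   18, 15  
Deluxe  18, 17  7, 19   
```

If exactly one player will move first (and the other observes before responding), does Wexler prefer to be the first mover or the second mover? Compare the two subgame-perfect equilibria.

first

If Vantage leads: Wexler's best replies are Basic→X, Plus→Y, Deluxe→Y; Vantage's induced payoffs 17, 18, 7; outcome (Plus, Y), payoffs (18, 15).
If Wexler leads: Vantage's best replies are X→Deluxe, Y→Plus; Wexler's induced payoffs 17, 15; outcome (Deluxe, X), payoffs (18, 17).
Wexler gets 17 moving first and 15 moving second, so Wexler prefers to move first.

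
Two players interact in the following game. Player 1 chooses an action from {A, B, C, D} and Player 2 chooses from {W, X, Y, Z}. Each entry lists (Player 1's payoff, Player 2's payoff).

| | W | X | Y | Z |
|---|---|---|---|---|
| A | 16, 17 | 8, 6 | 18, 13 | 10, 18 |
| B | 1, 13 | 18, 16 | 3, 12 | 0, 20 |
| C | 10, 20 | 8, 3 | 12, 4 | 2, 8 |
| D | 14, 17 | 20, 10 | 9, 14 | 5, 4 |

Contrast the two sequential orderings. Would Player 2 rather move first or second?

first

If Player 1 leads: Player 2's best replies are A→Z, B→Z, C→W, D→W; Player 1's induced payoffs 10, 0, 10, 14; outcome (D, W), payoffs (14, 17).
If Player 2 leads: Player 1's best replies are W→A, X→D, Y→A, Z→A; Player 2's induced payoffs 17, 10, 13, 18; outcome (A, Z), payoffs (10, 18).
Player 2 gets 18 moving first and 17 moving second, so Player 2 prefers to move first.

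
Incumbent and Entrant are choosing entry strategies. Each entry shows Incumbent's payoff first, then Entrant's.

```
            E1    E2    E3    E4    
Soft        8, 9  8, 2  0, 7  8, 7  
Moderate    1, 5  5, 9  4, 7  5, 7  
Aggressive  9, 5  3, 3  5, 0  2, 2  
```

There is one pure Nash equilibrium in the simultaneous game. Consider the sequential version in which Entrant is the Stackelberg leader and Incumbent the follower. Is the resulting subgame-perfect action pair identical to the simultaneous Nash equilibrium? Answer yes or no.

Solve by backward induction (Entrant leads).
- E1 → Incumbent plays Aggressive (best of 8, 1, 9); Entrant gets 5.
- E2 → Incumbent plays Soft (best of 8, 5, 3); Entrant gets 2.
- E3 → Incumbent plays Aggressive (best of 0, 4, 5); Entrant gets 0.
- E4 → Incumbent plays Soft (best of 8, 5, 2); Entrant gets 7.
Among 5, 2, 0, 7, the best is 7 at E4. Subgame-perfect outcome: (Soft, E4) with payoffs (8, 7).
Under simultaneous play:
Incumbent's best replies: E1→Aggressive; E2→Soft; E3→Aggressive; E4→Soft.
Entrant's best replies: Soft→E1; Moderate→E2; Aggressive→E1.
Only (Aggressive, E1) has each player best-responding; Nash payoffs (9, 5).
Sequential outcome (Soft, E4) differs from the Nash profile (Aggressive, E1).

no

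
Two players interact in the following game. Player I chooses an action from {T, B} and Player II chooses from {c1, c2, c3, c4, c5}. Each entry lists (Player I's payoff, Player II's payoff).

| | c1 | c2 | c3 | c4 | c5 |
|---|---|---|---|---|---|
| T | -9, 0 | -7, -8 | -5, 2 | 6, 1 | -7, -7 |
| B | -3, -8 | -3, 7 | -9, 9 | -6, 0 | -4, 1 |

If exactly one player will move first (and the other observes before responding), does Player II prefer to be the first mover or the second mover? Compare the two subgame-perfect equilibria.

If Player I leads: Player II's best replies are T→c3, B→c3; Player I's induced payoffs -5, -9; outcome (T, c3), payoffs (-5, 2).
If Player II leads: Player I's best replies are c1→B, c2→B, c3→T, c4→T, c5→B; Player II's induced payoffs -8, 7, 2, 1, 1; outcome (B, c2), payoffs (-3, 7).
Player II gets 7 moving first and 2 moving second, so Player II prefers to move first.

first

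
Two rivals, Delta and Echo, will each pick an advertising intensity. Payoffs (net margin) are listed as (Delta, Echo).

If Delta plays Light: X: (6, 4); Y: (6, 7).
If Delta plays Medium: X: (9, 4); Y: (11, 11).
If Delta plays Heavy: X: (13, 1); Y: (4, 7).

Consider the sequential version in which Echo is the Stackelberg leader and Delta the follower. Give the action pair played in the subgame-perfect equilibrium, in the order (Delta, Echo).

(Medium, Y)

Backward induction with Echo moving first.
- X: BR = Heavy, leader payoff 1.
- Y: BR = Medium, leader payoff 11.
Echo's induced payoffs are 1, 11, so Echo commits to Y. Subgame-perfect outcome: (Medium, Y) with payoffs (11, 11).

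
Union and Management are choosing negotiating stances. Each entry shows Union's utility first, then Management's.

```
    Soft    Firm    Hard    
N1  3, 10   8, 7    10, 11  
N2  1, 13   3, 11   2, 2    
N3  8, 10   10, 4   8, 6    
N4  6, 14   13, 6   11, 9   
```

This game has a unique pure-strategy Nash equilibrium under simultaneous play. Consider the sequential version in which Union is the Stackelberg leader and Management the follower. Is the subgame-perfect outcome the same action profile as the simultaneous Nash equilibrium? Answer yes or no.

Solve by backward induction (Union leads).
- N1: Management compares 10, 7, 11 and picks Hard; Union would get 10.
- N2: Management compares 13, 11, 2 and picks Soft; Union would get 1.
- N3: Management compares 10, 4, 6 and picks Soft; Union would get 8.
- N4: Management compares 14, 6, 9 and picks Soft; Union would get 6.
Maximizing over 10, 1, 8, 6, Union chooses N1. Subgame-perfect outcome: (N1, Hard) with payoffs (10, 11).
For the simultaneous game, intersect best replies.
Union's best replies: Soft→N3; Firm→N4; Hard→N4.
Management's best replies: N1→Hard; N2→Soft; N3→Soft; N4→Soft.
Only (N3, Soft) has each player best-responding; Nash payoffs (8, 10).
Sequential outcome (N1, Hard) differs from the Nash profile (N3, Soft).

no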